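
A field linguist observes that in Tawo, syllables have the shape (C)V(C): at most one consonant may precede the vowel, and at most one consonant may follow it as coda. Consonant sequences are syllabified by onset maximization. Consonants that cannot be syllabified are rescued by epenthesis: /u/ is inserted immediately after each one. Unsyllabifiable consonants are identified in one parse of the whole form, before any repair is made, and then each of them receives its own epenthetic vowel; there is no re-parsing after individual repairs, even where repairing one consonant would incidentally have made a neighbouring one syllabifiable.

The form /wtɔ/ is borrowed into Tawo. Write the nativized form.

The consonants /w/ cannot be parsed into a legal (C)V(C) syllable (at most one coda consonant is licensed; onsets are limited to one consonant).
Inserting the epenthetic vowel yields /w/ → /wu/.

wutɔ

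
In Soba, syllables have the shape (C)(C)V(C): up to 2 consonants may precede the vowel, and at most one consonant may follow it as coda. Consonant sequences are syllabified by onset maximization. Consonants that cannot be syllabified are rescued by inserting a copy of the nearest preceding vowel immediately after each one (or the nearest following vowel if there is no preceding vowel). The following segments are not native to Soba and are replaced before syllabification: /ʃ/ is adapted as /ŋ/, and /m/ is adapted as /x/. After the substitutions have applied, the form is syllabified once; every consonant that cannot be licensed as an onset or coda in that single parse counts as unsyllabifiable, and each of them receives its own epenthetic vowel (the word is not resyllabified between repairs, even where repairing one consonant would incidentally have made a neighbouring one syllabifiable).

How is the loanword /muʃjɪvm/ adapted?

xuŋjɪvxɪ

Substitution: /m/ → /x/, /ʃ/ → /ŋ/, giving /xuŋjɪvx/.
Syllabifying with onset maximization leaves /x/ stranded (at most one coda consonant is licensed; onsets may contain at most 2 consonants).
Epenthesis after each stranded consonant: /x/ → /xɪ/.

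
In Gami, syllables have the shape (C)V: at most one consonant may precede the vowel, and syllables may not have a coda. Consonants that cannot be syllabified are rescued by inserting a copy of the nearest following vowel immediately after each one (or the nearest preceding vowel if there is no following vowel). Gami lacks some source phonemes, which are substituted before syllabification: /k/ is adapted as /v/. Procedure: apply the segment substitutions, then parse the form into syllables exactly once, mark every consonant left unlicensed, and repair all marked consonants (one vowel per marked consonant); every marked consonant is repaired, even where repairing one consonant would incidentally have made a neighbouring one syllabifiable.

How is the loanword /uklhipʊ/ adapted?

uvilihipʊ

Substitution: /k/ → /v/, giving /uvlhipʊ/.
The consonants /v/, /l/ cannot be parsed into a legal (C)V syllable (no codas are permitted; onsets are limited to one consonant).
Epenthesis after each stranded consonant: /v/ → /vi/, /l/ → /li/.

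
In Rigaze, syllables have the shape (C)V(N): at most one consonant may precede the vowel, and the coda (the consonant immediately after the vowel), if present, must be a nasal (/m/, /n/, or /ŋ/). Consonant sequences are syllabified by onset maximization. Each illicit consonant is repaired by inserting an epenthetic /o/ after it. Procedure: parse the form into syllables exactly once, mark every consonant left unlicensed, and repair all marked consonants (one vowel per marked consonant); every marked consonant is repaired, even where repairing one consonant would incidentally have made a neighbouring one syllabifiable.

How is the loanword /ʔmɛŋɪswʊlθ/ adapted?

ʔomɛŋɪsowʊloθo

Under (C)V(N), the unsyllabifiable consonants are /ʔ/, /s/, /l/, /θ/ (only a nasal (/m/, /n/, or /ŋ/) is licensed in coda position; onsets are limited to one consonant).
Inserting the epenthetic vowel yields /ʔ/ → /ʔo/, /s/ → /so/, /l/ → /lo/, /θ/ → /θo/.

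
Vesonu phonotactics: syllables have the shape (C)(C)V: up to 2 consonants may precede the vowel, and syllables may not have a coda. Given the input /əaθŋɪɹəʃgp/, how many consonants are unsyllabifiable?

3

Syllabifying with onset maximization leaves /ʃ/, /g/, /p/ stranded (no codas are permitted; onsets may contain at most 2 consonants).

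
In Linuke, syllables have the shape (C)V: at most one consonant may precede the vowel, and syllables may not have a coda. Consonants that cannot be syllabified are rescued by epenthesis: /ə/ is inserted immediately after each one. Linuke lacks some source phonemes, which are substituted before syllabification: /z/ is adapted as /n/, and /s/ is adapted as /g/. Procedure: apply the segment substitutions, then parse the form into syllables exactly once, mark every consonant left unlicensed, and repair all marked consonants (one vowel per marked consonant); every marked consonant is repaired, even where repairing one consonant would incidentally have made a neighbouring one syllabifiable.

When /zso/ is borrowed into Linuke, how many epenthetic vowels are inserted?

1

After substitution the input is /ngo/.
The unsyllabifiable consonants are /n/; each receives one epenthetic vowel.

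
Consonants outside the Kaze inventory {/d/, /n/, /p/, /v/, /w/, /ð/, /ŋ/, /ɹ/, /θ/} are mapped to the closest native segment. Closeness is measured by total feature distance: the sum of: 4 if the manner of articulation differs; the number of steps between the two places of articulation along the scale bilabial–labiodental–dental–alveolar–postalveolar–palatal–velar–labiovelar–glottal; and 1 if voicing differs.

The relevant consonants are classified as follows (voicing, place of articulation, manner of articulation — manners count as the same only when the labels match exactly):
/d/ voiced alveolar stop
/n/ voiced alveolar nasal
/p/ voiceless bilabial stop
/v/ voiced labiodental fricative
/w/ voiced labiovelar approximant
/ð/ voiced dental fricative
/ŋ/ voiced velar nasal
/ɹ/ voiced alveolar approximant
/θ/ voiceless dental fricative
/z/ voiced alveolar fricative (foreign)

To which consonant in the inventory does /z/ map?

/ð/ is closest: same manner (fricative), place distance 1 (alveolar→dental), same voicing; total 1. Next closest is /v/ at distance 2.

ð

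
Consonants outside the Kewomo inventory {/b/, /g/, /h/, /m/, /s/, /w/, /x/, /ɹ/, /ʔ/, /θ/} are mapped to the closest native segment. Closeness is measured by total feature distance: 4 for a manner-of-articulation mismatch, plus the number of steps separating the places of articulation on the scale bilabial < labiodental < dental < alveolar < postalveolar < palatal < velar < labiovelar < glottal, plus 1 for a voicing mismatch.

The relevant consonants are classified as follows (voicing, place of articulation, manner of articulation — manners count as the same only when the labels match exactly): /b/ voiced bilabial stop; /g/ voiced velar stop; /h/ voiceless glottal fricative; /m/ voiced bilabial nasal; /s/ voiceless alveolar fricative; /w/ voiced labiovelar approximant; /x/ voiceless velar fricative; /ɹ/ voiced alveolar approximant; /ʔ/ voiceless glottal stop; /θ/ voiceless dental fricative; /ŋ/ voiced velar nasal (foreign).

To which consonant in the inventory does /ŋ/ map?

/g/ is closest: manner differs (nasal→stop, +4), place distance 0 (velar→velar), same voicing; total 4. Next closest is /w/ at distance 5.

g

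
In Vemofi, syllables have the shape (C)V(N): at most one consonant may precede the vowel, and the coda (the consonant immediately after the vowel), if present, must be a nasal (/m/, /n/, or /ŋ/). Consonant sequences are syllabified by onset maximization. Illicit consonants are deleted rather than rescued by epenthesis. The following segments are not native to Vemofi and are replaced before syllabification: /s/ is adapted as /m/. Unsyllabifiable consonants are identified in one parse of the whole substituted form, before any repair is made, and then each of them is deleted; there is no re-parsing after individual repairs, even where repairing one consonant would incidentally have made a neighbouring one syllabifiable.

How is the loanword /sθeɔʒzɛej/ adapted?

Substitution: /s/ → /m/, giving /mθeɔʒzɛej/.
Under (C)V(N), the unsyllabifiable consonants are /m/, /ʒ/, /j/ (only a nasal (/m/, /n/, or /ŋ/) is licensed in coda position; onsets are limited to one consonant).
Deleting the stranded consonants removes /m/, /ʒ/, /j/.

θeɔzɛe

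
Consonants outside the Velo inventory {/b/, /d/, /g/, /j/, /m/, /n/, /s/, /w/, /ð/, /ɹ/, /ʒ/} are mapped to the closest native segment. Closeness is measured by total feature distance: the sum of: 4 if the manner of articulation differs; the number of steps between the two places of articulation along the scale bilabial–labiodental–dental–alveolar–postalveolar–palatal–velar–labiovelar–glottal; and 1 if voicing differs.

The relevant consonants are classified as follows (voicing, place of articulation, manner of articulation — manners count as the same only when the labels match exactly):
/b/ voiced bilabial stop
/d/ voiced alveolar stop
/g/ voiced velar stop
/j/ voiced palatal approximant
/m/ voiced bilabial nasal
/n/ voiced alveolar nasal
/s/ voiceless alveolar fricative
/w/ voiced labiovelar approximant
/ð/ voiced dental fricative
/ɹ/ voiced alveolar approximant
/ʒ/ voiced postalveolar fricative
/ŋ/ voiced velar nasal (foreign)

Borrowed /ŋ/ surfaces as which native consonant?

/n/ is closest: same manner (nasal), place distance 3 (velar→alveolar), same voicing; total 3. Next closest is /g/ at distance 4.

n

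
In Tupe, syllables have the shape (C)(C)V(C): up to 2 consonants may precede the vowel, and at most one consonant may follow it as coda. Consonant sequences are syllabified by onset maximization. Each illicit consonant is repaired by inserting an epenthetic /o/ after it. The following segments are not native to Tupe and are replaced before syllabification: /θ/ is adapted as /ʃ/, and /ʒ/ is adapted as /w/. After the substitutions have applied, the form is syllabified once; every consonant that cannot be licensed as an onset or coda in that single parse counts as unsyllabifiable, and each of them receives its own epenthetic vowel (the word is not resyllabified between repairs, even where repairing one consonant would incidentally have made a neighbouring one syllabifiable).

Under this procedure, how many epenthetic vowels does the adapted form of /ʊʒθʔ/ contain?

2

After substitution the input is /ʊwʃʔ/.
The unsyllabifiable consonants are /ʃ/, /ʔ/; each receives one epenthetic vowel.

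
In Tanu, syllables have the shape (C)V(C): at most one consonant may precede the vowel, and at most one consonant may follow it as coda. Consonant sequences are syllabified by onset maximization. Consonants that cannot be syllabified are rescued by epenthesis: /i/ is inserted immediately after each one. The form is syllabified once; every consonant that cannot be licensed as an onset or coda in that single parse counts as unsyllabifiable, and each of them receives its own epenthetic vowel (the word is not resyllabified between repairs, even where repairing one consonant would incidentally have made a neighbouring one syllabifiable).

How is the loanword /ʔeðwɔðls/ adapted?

ʔeðwɔðlisi

Under (C)V(C), the unsyllabifiable consonants are /l/, /s/ (at most one coda consonant is licensed; onsets are limited to one consonant).
Inserting the epenthetic vowel yields /l/ → /li/, /s/ → /si/.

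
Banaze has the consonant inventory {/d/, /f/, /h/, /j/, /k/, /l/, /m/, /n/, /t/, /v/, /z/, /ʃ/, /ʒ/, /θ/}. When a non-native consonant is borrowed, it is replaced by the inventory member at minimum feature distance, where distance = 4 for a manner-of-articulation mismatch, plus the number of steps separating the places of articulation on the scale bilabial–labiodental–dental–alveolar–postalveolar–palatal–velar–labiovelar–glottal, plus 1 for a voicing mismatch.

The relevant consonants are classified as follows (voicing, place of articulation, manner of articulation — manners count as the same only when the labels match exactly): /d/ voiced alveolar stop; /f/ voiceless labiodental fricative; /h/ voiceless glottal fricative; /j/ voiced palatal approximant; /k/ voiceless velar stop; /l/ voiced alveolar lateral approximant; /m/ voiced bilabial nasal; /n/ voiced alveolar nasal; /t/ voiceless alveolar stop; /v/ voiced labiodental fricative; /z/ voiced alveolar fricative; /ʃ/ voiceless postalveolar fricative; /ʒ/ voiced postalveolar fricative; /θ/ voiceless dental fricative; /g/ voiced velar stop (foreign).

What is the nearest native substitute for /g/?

k

/k/ is closest: same manner (stop), place distance 0 (velar→velar), voicing differs (+1); total 1. Next closest is /d/ at distance 3.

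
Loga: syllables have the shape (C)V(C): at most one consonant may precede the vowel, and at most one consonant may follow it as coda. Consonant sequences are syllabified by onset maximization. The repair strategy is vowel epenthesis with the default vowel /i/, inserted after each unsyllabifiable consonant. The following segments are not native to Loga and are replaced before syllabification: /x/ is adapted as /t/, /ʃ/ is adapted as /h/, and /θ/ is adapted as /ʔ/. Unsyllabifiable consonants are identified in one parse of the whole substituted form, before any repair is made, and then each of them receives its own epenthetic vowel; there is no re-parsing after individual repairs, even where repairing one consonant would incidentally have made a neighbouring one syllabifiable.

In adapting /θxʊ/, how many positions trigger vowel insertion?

1

After substitution the input is /ʔtʊ/.
The unsyllabifiable consonants are /ʔ/; each receives one epenthetic vowel.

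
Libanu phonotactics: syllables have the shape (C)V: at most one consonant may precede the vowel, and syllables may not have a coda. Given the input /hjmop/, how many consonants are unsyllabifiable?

The consonants /h/, /j/, /p/ cannot be parsed into a legal (C)V syllable (no codas are permitted; onsets are limited to one consonant).

3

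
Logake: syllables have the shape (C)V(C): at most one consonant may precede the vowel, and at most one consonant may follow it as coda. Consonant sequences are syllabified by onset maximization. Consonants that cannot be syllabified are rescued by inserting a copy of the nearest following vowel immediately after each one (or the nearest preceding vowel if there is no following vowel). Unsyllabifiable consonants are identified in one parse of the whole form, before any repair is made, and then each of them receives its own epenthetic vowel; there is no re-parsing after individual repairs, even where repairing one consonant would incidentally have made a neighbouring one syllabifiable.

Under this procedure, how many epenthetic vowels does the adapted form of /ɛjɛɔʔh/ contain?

The unsyllabifiable consonants are /h/; each receives one epenthetic vowel.

1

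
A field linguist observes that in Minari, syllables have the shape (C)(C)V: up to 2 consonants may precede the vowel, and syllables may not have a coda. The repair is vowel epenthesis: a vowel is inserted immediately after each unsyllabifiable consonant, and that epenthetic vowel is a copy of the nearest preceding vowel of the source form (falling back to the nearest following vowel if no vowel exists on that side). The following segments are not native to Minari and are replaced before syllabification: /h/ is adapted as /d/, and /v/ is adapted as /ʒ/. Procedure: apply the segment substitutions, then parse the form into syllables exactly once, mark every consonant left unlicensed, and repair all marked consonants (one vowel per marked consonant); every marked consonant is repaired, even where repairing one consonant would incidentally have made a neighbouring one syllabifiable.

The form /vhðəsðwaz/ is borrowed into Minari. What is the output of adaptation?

ʒədðəsəðwaza

Substitution: /v/ → /ʒ/, /h/ → /d/, giving /ʒdðəsðwaz/.
Syllabifying with onset maximization leaves /ʒ/, /s/, /z/ stranded (no codas are permitted; onsets may contain at most 2 consonants).
Each unlicensed consonant becomes the onset of a new syllable: /ʒ/ → /ʒə/, /s/ → /sə/, /z/ → /za/.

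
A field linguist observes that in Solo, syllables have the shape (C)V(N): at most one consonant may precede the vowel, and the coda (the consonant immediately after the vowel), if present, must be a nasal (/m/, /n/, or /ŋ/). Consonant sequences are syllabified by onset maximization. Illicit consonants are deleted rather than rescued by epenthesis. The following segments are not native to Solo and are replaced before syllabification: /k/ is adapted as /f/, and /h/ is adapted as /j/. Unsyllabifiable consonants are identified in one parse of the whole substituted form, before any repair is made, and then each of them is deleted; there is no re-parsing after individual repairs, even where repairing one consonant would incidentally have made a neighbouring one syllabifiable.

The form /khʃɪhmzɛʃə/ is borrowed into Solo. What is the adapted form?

Substitution: /k/ → /f/, /h/ → /j/, giving /fjʃɪjmzɛʃə/.
Syllabifying with onset maximization leaves /f/, /j/, /j/, /m/ stranded (only a nasal (/m/, /n/, or /ŋ/) is licensed in coda position; onsets are limited to one consonant).
Deleting the stranded consonants removes /f/, /j/, /j/, /m/.

ʃɪzɛʃə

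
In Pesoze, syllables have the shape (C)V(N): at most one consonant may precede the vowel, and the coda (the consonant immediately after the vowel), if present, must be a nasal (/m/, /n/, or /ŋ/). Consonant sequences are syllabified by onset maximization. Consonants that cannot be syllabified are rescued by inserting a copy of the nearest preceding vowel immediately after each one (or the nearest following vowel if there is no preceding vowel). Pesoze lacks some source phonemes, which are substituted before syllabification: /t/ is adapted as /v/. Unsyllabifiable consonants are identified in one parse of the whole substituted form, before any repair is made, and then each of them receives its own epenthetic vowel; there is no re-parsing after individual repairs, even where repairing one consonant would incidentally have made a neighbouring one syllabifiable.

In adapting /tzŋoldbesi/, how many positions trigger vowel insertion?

After substitution the input is /vzŋoldbesi/.
The unsyllabifiable consonants are /v/, /z/, /l/, /d/; each receives one epenthetic vowel.

4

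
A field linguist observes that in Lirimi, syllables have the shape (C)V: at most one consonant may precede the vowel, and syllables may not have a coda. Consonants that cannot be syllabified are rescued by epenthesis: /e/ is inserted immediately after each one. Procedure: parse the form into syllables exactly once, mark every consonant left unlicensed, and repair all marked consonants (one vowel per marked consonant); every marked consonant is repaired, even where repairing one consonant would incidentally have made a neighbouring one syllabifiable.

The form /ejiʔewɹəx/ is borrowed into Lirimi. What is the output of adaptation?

ejiʔeweɹəxe

The consonants /w/, /x/ cannot be parsed into a legal (C)V syllable (no codas are permitted; onsets are limited to one consonant).
Each unlicensed consonant becomes the onset of a new syllable: /w/ → /we/, /x/ → /xe/.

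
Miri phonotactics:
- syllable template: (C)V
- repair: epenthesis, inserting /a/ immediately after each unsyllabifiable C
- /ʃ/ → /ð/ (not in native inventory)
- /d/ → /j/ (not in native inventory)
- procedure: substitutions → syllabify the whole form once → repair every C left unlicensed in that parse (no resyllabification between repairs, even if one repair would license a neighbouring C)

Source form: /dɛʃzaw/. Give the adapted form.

Substitution: /d/ → /j/, /ʃ/ → /ð/, giving /jɛðzaw/.
The consonants /ð/, /w/ cannot be parsed into a legal (C)V syllable (no codas are permitted; onsets are limited to one consonant).
Each unlicensed consonant becomes the onset of a new syllable: /ð/ → /ða/, /w/ → /wa/.

jɛðazawa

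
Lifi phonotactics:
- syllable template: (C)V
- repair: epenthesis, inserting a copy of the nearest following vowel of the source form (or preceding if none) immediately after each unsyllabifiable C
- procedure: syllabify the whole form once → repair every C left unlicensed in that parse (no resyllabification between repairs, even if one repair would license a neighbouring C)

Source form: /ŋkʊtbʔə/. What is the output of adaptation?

Syllabifying with onset maximization leaves /ŋ/, /t/, /b/ stranded (no codas are permitted; onsets are limited to one consonant).
Inserting the epenthetic vowel yields /ŋ/ → /ŋʊ/, /t/ → /tə/, /b/ → /bə/.

ŋʊkʊtəbəʔə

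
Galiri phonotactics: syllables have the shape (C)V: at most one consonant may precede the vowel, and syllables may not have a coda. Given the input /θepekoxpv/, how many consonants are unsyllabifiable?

3

Under (C)V, the unsyllabifiable consonants are /x/, /p/, /v/ (no codas are permitted; onsets are limited to one consonant).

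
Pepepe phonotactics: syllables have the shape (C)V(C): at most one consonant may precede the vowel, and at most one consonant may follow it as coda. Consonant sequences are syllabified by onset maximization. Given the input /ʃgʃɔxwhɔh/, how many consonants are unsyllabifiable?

The consonants /ʃ/, /g/, /w/ cannot be parsed into a legal (C)V(C) syllable (at most one coda consonant is licensed; onsets are limited to one consonant).

3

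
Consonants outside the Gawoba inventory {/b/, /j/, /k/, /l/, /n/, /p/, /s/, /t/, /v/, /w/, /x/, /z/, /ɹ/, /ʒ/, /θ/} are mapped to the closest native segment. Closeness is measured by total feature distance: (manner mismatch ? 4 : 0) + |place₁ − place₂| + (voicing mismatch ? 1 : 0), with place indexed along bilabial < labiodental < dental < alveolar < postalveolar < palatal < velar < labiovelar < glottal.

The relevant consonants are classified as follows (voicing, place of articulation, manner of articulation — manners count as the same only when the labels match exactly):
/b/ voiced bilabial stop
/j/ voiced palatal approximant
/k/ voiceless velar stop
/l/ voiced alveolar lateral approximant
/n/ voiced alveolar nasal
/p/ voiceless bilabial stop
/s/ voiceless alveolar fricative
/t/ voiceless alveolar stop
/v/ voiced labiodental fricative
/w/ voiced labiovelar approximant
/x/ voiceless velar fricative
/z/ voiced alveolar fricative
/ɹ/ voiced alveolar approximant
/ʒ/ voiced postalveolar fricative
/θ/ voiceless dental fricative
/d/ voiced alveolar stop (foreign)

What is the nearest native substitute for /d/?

t

/t/ is closest: same manner (stop), place distance 0 (alveolar→alveolar), voicing differs (+1); total 1. Next closest is /b/ at distance 3.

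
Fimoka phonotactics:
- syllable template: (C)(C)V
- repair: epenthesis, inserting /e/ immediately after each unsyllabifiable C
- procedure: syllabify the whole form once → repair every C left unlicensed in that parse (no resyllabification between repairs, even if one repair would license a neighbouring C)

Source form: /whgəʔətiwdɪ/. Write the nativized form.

wehgəʔətiwdɪ

The consonants /w/ cannot be parsed into a legal (C)(C)V syllable (no codas are permitted; onsets may contain at most 2 consonants).
Inserting the epenthetic vowel yields /w/ → /we/.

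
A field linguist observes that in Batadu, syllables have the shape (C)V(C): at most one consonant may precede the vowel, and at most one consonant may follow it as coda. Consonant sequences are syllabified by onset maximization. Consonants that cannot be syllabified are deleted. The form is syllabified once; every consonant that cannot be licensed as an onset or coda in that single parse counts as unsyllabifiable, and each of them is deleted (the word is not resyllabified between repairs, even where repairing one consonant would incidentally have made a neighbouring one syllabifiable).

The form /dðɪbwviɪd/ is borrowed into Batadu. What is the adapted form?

Syllabifying with onset maximization leaves /d/, /w/ stranded (at most one coda consonant is licensed; onsets are limited to one consonant).
Deleting the stranded consonants removes /d/, /w/.

ðɪbviɪd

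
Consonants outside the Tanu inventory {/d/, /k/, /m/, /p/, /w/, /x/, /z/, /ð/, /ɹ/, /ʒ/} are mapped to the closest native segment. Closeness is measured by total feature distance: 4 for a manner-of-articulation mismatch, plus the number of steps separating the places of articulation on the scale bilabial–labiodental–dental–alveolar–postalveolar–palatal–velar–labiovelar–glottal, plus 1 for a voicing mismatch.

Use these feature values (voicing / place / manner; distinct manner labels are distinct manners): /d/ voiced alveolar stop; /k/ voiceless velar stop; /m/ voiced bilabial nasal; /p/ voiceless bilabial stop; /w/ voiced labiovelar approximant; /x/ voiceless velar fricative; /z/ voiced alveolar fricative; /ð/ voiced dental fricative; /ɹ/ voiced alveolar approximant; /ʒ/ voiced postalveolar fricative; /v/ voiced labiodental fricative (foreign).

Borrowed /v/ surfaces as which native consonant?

/ð/ is closest: same manner (fricative), place distance 1 (labiodental→dental), same voicing; total 1. Next closest is /z/ at distance 2.

ð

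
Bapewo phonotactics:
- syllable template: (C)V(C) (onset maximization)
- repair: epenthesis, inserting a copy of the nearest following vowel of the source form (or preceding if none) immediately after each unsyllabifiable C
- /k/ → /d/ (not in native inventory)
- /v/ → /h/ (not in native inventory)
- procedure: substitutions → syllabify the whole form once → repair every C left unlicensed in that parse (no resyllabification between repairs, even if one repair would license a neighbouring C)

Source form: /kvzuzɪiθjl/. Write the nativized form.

Substitution: /k/ → /d/, /v/ → /h/, giving /dhzuzɪiθjl/.
Under (C)V(C), the unsyllabifiable consonants are /d/, /h/, /j/, /l/ (at most one coda consonant is licensed; onsets are limited to one consonant).
Epenthesis after each stranded consonant: /d/ → /du/, /h/ → /hu/, /j/ → /ji/, /l/ → /li/.

duhuzuzɪiθjili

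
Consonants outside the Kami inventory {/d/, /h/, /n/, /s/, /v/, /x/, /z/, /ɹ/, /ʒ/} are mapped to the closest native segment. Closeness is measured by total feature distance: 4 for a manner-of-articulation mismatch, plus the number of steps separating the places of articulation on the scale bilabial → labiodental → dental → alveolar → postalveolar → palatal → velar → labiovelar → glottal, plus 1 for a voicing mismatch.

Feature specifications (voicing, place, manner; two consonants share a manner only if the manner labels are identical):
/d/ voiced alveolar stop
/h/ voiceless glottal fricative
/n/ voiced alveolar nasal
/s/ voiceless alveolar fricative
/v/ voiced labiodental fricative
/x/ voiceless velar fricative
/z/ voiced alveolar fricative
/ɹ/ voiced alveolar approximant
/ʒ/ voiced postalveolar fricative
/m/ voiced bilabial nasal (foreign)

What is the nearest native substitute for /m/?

n

/n/ is closest: same manner (nasal), place distance 3 (bilabial→alveolar), same voicing; total 3. Next closest is /v/ at distance 5.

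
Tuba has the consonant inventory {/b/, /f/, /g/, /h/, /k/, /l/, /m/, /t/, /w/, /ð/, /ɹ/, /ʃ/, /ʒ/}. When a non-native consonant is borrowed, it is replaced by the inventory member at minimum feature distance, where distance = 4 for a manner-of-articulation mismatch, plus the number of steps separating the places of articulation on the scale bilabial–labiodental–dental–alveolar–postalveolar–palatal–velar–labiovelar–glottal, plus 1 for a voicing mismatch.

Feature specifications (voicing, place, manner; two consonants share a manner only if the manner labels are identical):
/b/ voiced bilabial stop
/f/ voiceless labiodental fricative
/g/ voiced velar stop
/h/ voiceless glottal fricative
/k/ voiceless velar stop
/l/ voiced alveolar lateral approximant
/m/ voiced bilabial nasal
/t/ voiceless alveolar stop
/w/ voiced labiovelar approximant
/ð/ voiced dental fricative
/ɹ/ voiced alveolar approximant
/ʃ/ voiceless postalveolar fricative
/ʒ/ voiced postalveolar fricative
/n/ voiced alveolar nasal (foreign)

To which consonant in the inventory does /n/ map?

/m/ is closest: same manner (nasal), place distance 3 (alveolar→bilabial), same voicing; total 3. Next closest is /l/ at distance 4.

m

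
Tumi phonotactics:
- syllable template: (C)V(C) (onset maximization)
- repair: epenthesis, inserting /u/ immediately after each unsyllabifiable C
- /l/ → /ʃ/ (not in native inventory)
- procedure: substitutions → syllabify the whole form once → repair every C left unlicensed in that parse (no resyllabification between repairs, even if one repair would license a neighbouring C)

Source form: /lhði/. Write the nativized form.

ʃuhuði

Substitution: /l/ → /ʃ/, giving /ʃhði/.
Syllabifying with onset maximization leaves /ʃ/, /h/ stranded (at most one coda consonant is licensed; onsets are limited to one consonant).
Inserting the epenthetic vowel yields /ʃ/ → /ʃu/, /h/ → /hu/.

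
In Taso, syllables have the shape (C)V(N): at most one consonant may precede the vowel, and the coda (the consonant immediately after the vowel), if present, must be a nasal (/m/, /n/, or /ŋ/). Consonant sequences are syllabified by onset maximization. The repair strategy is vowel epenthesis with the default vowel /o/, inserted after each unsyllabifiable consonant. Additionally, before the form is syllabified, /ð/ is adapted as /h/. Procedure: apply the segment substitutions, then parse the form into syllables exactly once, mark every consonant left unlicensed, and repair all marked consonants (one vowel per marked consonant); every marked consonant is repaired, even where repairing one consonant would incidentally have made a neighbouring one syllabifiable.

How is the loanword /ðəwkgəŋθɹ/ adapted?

həwokogəŋθoɹo

Substitution: /ð/ → /h/, giving /həwkgəŋθɹ/.
Syllabifying with onset maximization leaves /w/, /k/, /θ/, /ɹ/ stranded (only a nasal (/m/, /n/, or /ŋ/) is licensed in coda position; onsets are limited to one consonant).
Inserting the epenthetic vowel yields /w/ → /wo/, /k/ → /ko/, /θ/ → /θo/, /ɹ/ → /ɹo/.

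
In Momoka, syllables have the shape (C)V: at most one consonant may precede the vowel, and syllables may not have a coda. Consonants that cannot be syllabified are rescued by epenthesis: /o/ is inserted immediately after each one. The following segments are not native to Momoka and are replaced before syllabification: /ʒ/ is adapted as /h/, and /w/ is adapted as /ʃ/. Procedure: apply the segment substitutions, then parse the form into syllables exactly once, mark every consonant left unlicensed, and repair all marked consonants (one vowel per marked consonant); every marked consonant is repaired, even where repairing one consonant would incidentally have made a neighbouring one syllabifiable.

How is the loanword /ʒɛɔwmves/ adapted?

Substitution: /ʒ/ → /h/, /w/ → /ʃ/, giving /hɛɔʃmves/.
Under (C)V, the unsyllabifiable consonants are /ʃ/, /m/, /s/ (no codas are permitted; onsets are limited to one consonant).
Epenthesis after each stranded consonant: /ʃ/ → /ʃo/, /m/ → /mo/, /s/ → /so/.

hɛɔʃomoveso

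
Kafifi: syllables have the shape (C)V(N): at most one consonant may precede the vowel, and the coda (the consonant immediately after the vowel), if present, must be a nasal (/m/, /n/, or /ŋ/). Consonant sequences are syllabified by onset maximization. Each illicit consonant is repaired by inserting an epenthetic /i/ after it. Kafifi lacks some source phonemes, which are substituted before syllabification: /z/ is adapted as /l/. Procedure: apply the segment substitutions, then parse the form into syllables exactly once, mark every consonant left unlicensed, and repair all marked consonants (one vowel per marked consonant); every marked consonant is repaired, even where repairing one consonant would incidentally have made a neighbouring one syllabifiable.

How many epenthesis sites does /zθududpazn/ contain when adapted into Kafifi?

After substitution the input is /lθududpaln/.
The unsyllabifiable consonants are /l/, /d/, /l/, /n/; each receives one epenthetic vowel.

4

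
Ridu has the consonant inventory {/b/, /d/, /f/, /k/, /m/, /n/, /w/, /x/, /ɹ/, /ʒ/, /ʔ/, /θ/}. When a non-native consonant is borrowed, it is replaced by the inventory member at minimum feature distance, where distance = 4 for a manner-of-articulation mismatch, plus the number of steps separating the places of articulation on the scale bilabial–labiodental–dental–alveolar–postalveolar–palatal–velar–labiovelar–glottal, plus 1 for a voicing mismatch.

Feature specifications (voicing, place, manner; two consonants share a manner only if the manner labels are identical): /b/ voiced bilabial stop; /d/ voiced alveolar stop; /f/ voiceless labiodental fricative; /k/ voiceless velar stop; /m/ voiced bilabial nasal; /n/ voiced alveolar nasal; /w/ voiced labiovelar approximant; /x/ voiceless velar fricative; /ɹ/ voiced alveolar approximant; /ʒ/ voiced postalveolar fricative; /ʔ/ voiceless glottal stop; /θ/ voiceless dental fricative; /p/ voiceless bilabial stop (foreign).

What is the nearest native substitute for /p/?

b

/b/ is closest: same manner (stop), place distance 0 (bilabial→bilabial), voicing differs (+1); total 1. Next closest is /d/ at distance 4.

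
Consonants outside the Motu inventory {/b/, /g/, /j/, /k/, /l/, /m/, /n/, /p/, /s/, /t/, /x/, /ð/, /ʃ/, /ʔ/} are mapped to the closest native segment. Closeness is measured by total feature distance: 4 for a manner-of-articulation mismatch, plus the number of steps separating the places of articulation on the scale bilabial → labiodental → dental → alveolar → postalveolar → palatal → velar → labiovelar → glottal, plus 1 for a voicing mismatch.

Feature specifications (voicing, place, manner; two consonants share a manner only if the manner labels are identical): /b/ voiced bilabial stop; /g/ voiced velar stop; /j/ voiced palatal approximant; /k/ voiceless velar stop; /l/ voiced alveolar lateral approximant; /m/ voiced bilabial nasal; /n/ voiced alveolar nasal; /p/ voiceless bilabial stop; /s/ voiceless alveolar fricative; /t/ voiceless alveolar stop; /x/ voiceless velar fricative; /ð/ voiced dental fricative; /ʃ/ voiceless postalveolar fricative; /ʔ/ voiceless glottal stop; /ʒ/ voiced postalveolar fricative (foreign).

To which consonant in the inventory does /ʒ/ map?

ʃ

/ʃ/ is closest: same manner (fricative), place distance 0 (postalveolar→postalveolar), voicing differs (+1); total 1. Next closest is /s/ at distance 2.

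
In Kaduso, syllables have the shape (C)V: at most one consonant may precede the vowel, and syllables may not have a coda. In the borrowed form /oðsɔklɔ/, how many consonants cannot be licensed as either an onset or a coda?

2

The consonants /ð/, /k/ cannot be parsed into a legal (C)V syllable (no codas are permitted; onsets are limited to one consonant).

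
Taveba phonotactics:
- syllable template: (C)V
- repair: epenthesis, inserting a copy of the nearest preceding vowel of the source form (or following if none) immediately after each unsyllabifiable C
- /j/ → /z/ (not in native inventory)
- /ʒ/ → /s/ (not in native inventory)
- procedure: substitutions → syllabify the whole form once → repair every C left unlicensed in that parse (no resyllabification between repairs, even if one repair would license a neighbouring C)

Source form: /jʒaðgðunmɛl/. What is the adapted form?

zasaðagaðunumɛlɛ

Substitution: /j/ → /z/, /ʒ/ → /s/, giving /zsaðgðunmɛl/.
The consonants /z/, /ð/, /g/, /n/, /l/ cannot be parsed into a legal (C)V syllable (no codas are permitted; onsets are limited to one consonant).
Epenthesis after each stranded consonant: /z/ → /za/, /ð/ → /ða/, /g/ → /ga/, /n/ → /nu/, /l/ → /lɛ/.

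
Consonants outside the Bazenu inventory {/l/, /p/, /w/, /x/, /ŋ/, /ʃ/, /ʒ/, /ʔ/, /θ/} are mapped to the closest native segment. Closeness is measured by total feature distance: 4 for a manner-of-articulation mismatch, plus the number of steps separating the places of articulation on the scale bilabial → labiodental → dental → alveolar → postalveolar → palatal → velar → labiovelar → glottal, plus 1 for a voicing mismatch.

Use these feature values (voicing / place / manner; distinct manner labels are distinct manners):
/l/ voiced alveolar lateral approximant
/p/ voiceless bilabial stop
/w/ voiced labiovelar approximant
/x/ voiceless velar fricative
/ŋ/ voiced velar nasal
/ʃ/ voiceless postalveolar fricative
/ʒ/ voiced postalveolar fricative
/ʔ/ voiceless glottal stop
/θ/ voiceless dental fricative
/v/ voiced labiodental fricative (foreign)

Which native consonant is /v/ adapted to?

/θ/ is closest: same manner (fricative), place distance 1 (labiodental→dental), voicing differs (+1); total 2. Next closest is /ʒ/ at distance 3.

θ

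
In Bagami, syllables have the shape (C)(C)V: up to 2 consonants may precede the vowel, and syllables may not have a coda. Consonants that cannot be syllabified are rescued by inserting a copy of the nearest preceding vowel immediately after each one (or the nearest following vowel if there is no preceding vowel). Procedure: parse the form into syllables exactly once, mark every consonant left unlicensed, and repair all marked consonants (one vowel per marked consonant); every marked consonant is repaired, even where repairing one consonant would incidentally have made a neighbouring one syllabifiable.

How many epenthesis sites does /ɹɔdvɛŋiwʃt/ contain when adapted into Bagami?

The unsyllabifiable consonants are /w/, /ʃ/, /t/; each receives one epenthetic vowel.

3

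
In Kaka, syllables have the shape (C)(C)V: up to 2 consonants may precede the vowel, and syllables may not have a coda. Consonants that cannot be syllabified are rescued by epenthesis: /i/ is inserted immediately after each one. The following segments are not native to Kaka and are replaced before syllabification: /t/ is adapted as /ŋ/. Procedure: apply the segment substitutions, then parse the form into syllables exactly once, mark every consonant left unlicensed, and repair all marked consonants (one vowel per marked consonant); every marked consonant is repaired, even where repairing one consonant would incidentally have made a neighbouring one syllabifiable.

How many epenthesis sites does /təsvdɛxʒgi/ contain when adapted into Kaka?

After substitution the input is /ŋəsvdɛxʒgi/.
The unsyllabifiable consonants are /s/, /x/; each receives one epenthetic vowel.

2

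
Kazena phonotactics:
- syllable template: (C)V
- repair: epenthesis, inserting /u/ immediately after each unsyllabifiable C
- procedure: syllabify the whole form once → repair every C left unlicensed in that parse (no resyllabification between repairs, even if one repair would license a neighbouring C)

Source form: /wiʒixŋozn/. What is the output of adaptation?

Under (C)V, the unsyllabifiable consonants are /x/, /z/, /n/ (no codas are permitted; onsets are limited to one consonant).
Each unlicensed consonant becomes the onset of a new syllable: /x/ → /xu/, /z/ → /zu/, /n/ → /nu/.

wiʒixuŋozunu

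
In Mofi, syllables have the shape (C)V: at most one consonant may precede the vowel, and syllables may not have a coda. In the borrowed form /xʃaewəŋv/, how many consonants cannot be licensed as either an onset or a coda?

3

Syllabifying with onset maximization leaves /x/, /ŋ/, /v/ stranded (no codas are permitted; onsets are limited to one consonant).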